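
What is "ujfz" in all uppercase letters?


Input string: 'ujfz'
Operation: convert each letter to uppercase
Mapping: 'u'->'U', 'j'->'J', 'f'->'F', 'z'->'Z'
Result: UJFZ


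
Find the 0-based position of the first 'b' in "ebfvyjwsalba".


Input string: 'ebfvyjwsalba'
Target: 'b'
Scanning left to right: s[0]='e', s[1]='b'
First match at index: 1


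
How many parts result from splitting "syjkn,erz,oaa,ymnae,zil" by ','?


Input string: 'syjkn,erz,oaa,ymnae,zil'
Delimiter: ','
Split result: 'syjkn', 'erz', 'oaa', 'ymnae', 'zil'
Number of parts: 5


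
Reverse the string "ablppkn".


Input string: 'ablppkn'
Operation: reverse character order
Original order: 'a' -> 'b' -> 'l' -> 'p' -> 'p' -> 'k' -> 'n'
Reversed order: 'n' -> 'k' -> 'p' -> 'p' -> 'l' -> 'b' -> 'a'
Result: nkpplba


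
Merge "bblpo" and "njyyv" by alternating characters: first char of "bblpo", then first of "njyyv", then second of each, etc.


String 1: 'bblpo'
String 2: 'njyyv'
Operation: alternate characters
Pairs: 'b'+'n', 'b'+'j', 'l'+'y', 'p'+'y', 'o'+'v'
Result: bnbjlypyov


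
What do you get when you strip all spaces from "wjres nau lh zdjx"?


Input string: 'wjres nau lh zdjx'
Operation: remove all spaces
Words: 'wjres', 'nau', 'lh', 'zdjx'
Join without spaces: wjresnaulhzdjx


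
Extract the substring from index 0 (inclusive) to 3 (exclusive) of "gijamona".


Input string: 'gijamona'
Operation: slice [0:3]
Extract characters: s[0]='g', s[1]='i', s[2]='j'
Result: gij


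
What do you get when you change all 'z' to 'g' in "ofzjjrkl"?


Input string: 'ofzjjrkl'
Operation: replace 'z' with 'g'
Positions of 'z': 2
After replacement: ofgjjrkl


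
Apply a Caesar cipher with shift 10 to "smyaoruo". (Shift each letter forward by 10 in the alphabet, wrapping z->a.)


Input: 'smyaoruo', shift = 10
Operation: for each letter, (position + 10) mod 26
Mapping: 's'(18+10=28, 28 mod 26=2)->'c', 'm'(12+10=22)->'w', 'y'(24+10=34, 34 mod 26=8)->'i', 'a'(0+10=10)->'k', 'o'(14+10=24)->'y', 'r'(17+10=27, 27 mod 26=1)->'b', 'u'(20+10=30, 30 mod 26=4)->'e', 'o'(14+10=24)->'y'
Result: cwikybey


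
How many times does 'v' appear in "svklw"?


Input string: 'svklw'
Target character: 'v'
Scan each position: s[1]='v'
Matches found at indices: 1
Total: 1


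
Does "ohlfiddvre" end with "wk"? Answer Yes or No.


Input string: 'ohlfiddvre'
Suffix to check: 'wk'
Last 2 characters of input: 're'
Match: False
Result: No


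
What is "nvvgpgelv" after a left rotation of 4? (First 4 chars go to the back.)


Input: 'nvvgpgelv', shift = 4
Operation: split at index 4 and swap parts
Front part s[0:4] = 'nvvg'
Back part s[4:] = 'pgelv'
Rotated = back + front = 'pgelv' + 'nvvg'
Result: pgelvnvvg


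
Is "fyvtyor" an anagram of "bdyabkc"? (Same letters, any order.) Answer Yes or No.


String 1: 'bdyabkc' -> sorted: 'abbcdky'
String 2: 'fyvtyor' -> sorted: 'fortvyy'
Compare sorted forms: 'abbcdky' != 'fortvyy'
Anagram: No


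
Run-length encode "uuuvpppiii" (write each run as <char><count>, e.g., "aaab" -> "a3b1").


Input: 'uuuvpppiii'
Operation: identify consecutive runs
Runs: 'uuu' -> u3, 'v' -> v1, 'ppp' -> p3, 'iii' -> i3
Encoded: u3v1p3i3


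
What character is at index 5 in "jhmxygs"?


Input string: 'jhmxygs'
Operation: get character at index 5
Index mapping: s[0]='j', s[1]='h', s[2]='m', s[3]='x', s[4]='y', s[5]='g'
Result: 'g'


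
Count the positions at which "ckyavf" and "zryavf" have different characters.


String 1: 'ckyavf'
String 2: 'zryavf'
Compare each position: pos 0: 'c'!='z', pos 1: 'k'!='r', pos 2: 'y'=='y', pos 3: 'a'=='a', pos 4: 'v'=='v', pos 5: 'f'=='f'
Differing positions: 2
Hamming distance: 2


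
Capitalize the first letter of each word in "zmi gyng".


Input string: 'zmi gyng'
Operation: capitalize first letter of each word
Word transformations: 'zmi'->'Zmi', 'gyng'->'Gyng'
Result: Zmi Gyng


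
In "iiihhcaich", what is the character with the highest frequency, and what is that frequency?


Input: 'iiihhcaich'
Operation: tally each character
Counts: 'a':1, 'c':2, 'h':3, 'i':4
Maximum: 'i' appears 4 times


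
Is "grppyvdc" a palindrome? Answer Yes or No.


Input string: 'grppyvdc'
Reversed: 'cdvypprg'
Compare pairs: s[0]='g' vs s[7]='c' (mismatch), s[1]='r' vs s[6]='d' (mismatch), s[2]='p' vs s[5]='v' (mismatch), s[3]='p' vs s[4]='y' (mismatch)
Palindrome: No


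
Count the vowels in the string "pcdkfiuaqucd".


Input string: 'pcdkfiuaqucd'
Operation: count vowels (a, e, i, o, u)
Scan: s[0]='p', s[1]='c', s[2]='d', s[3]='k', s[4]='f', s[5]='i' (vowel), s[6]='u' (vowel), s[7]='a' (vowel), s[8]='q', s[9]='u' (vowel), s[10]='c', s[11]='d'
Vowels found: 4
Result: 4


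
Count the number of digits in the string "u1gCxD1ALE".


Input string: 'u1gCxD1ALE'
Operation: count digit characters (0-9)
Scan: 'u', '1'(digit), 'g', 'C', 'x', 'D', '1'(digit), 'A', 'L', 'E'
Digits found: 2
Result: 2


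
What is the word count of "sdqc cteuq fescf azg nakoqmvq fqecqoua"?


Input string: 'sdqc cteuq fescf azg nakoqmvq fqecqoua'
Operation: split by spaces
Words found: 'sdqc', 'cteuq', 'fescf', 'azg', 'nakoqmvq', 'fqecqoua'
Word count: 6


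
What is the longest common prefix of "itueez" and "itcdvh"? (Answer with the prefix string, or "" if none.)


String 1: 'itueez'
String 2: 'itcdvh'
Compare position by position:
pos 0: 'i' vs 'i' match
pos 1: 't' vs 't' match
pos 2: 'u' vs 'c' differ -> stop
Longest common prefix: "it" (length 2)


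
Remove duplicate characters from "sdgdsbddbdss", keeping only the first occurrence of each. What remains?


Input: 'sdgdsbddbdss'
Operation: keep first occurrence of each character
Scan: s[0]='s' new -> keep; s[1]='d' new -> keep; s[2]='g' new -> keep; s[3]='d' seen -> skip; s[4]='s' seen -> skip; s[5]='b' new -> keep; s[6]='d' seen -> skip; s[7]='d' seen -> skip; s[8]='b' seen -> skip; s[9]='d' seen -> skip; s[10]='s' seen -> skip; s[11]='s' seen -> skip
Result: sdgb


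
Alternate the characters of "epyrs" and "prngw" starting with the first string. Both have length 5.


String 1: 'epyrs'
String 2: 'prngw'
Operation: alternate characters
Pairs: 'e'+'p', 'p'+'r', 'y'+'n', 'r'+'g', 's'+'w'
Result: epprynrgsw


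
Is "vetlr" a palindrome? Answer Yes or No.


Input string: 'vetlr'
Reversed: 'rltev'
Compare pairs: s[0]='v' vs s[4]='r' (mismatch), s[1]='e' vs s[3]='l' (mismatch)
Palindrome: No


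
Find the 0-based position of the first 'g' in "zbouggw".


Input string: 'zbouggw'
Target: 'g'
Scanning left to right: s[0]='z', s[1]='b', s[2]='o', s[3]='u', s[4]='g'
First match at index: 4


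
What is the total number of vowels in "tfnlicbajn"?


Input string: 'tfnlicbajn'
Operation: count vowels (a, e, i, o, u)
Scan: s[0]='t', s[1]='f', s[2]='n', s[3]='l', s[4]='i' (vowel), s[5]='c', s[6]='b', s[7]='a' (vowel), s[8]='j', s[9]='n'
Vowels found: 2
Result: 2


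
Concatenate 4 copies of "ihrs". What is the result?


Input string: 'ihrs'
Operation: repeat 4 times
Concatenation: 'ihrs' + 'ihrs' + 'ihrs' + 'ihrs'
Result: ihrsihrsihrsihrs


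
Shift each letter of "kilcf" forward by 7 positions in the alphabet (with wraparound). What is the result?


Input: 'kilcf', shift = 7
Operation: for each letter, (position + 7) mod 26
Mapping: 'k'(10+7=17)->'r', 'i'(8+7=15)->'p', 'l'(11+7=18)->'s', 'c'(2+7=9)->'j', 'f'(5+7=12)->'m'
Result: rpsjm


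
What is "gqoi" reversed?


Input string: 'gqoi'
Operation: reverse character order
Original order: 'g' -> 'q' -> 'o' -> 'i'
Reversed order: 'i' -> 'o' -> 'q' -> 'g'
Result: ioqg


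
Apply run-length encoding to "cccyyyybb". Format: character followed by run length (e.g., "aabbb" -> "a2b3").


Input: 'cccyyyybb'
Operation: identify consecutive runs
Runs: 'ccc' -> c3, 'yyyy' -> y4, 'bb' -> b2
Encoded: c3y4b2


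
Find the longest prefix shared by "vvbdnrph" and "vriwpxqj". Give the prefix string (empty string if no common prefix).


String 1: 'vvbdnrph'
String 2: 'vriwpxqj'
Compare position by position:
pos 0: 'v' vs 'v' match
pos 1: 'v' vs 'r' differ -> stop
Longest common prefix: "v" (length 1)


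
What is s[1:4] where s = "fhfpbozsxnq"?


Input string: 'fhfpbozsxnq'
Operation: slice [1:4]
Extract characters: s[1]='h', s[2]='f', s[3]='p'
Result: hfp


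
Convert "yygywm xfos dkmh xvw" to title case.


Input string: 'yygywm xfos dkmh xvw'
Operation: capitalize first letter of each word
Word transformations: 'yygywm'->'Yygywm', 'xfos'->'Xfos', 'dkmh'->'Dkmh', 'xvw'->'Xvw'
Result: Yygywm Xfos Dkmh Xvw


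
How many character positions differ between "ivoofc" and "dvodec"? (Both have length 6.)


String 1: 'ivoofc'
String 2: 'dvodec'
Compare each position: pos 0: 'i'!='d', pos 1: 'v'=='v', pos 2: 'o'=='o', pos 3: 'o'!='d', pos 4: 'f'!='e', pos 5: 'c'=='c'
Differing positions: 3
Hamming distance: 3


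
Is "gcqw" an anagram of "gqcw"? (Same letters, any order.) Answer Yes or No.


String 1: 'gqcw' -> sorted: 'cgqw'
String 2: 'gcqw' -> sorted: 'cgqw'
Compare sorted forms: 'cgqw' == 'cgqw'
Anagram: Yes


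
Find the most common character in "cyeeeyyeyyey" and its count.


Input: 'cyeeeyyeyyey'
Operation: tally each character
Counts: 'c':1, 'e':5, 'y':6
Maximum: 'y' appears 6 times


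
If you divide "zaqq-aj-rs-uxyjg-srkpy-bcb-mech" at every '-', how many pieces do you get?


Input string: 'zaqq-aj-rs-uxyjg-srkpy-bcb-mech'
Delimiter: '-'
Split result: 'zaqq', 'aj', 'rs', 'uxyjg', 'srkpy', 'bcb', 'mech'
Number of parts: 7


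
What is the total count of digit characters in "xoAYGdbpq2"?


Input string: 'xoAYGdbpq2'
Operation: count digit characters (0-9)
Scan: 'x', 'o', 'A', 'Y', 'G', 'd', 'b', 'p', 'q', '2'(digit)
Digits found: 1
Result: 1


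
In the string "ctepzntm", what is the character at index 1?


Input string: 'ctepzntm'
Operation: get character at index 1
Index mapping: s[0]='c', s[1]='t'
Result: 't'


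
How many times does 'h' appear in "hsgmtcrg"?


Input string: 'hsgmtcrg'
Target character: 'h'
Scan each position: s[0]='h'
Matches found at indices: 0
Total: 1


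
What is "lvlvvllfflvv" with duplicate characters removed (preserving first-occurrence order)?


Input: 'lvlvvllfflvv'
Operation: keep first occurrence of each character
Scan: s[0]='l' new -> keep; s[1]='v' new -> keep; s[2]='l' seen -> skip; s[3]='v' seen -> skip; s[4]='v' seen -> skip; s[5]='l' seen -> skip; s[6]='l' seen -> skip; s[7]='f' new -> keep; s[8]='f' seen -> skip; s[9]='l' seen -> skip; s[10]='v' seen -> skip; s[11]='v' seen -> skip
Result: lvf


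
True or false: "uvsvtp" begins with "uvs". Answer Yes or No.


Input string: 'uvsvtp'
Prefix to check: 'uvs'
First 3 characters of input: 'uvs'
Match: True
Result: Yes


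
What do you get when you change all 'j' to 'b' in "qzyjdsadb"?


Input string: 'qzyjdsadb'
Operation: replace 'j' with 'b'
Positions of 'j': 3
After replacement: qzybdsadb


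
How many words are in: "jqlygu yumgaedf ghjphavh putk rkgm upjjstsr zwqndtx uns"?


Input string: 'jqlygu yumgaedf ghjphavh putk rkgm upjjstsr zwqndtx uns'
Operation: split by spaces
Words found: 'jqlygu', 'yumgaedf', 'ghjphavh', 'putk', 'rkgm', 'upjjstsr', 'zwqndtx', 'uns'
Word count: 8


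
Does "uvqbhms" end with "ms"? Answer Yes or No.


Input string: 'uvqbhms'
Suffix to check: 'ms'
Last 2 characters of input: 'ms'
Match: True
Result: Yes


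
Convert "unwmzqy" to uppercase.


Input string: 'unwmzqy'
Operation: convert each letter to uppercase
Mapping: 'u'->'U', 'n'->'N', 'w'->'W', 'm'->'M', 'z'->'Z', 'q'->'Q', 'y'->'Y'
Result: UNWMZQY


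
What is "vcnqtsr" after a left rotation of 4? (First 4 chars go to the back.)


Input: 'vcnqtsr', shift = 4
Operation: split at index 4 and swap parts
Front part s[0:4] = 'vcnq'
Back part s[4:] = 'tsr'
Rotated = back + front = 'tsr' + 'vcnq'
Result: tsrvcnq


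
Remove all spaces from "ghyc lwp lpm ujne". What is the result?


Input string: 'ghyc lwp lpm ujne'
Operation: remove all spaces
Words: 'ghyc', 'lwp', 'lpm', 'ujne'
Join without spaces: ghyclwplpmujne


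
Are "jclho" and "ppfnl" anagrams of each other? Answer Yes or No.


String 1: 'jclho' -> sorted: 'chjlo'
String 2: 'ppfnl' -> sorted: 'flnpp'
Compare sorted forms: 'chjlo' != 'flnpp'
Anagram: No


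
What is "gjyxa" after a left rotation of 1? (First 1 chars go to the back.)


Input: 'gjyxa', shift = 1
Operation: split at index 1 and swap parts
Front part s[0:1] = 'g'
Back part s[1:] = 'jyxa'
Rotated = back + front = 'jyxa' + 'g'
Result: jyxag


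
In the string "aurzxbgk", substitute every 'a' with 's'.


Input string: 'aurzxbgk'
Operation: replace 'a' with 's'
Positions of 'a': 0
After replacement: surzxbgk


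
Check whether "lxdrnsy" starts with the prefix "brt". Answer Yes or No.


Input string: 'lxdrnsy'
Prefix to check: 'brt'
First 3 characters of input: 'lxd'
Match: False
Result: No


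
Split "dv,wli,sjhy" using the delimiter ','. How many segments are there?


Input string: 'dv,wli,sjhy'
Delimiter: ','
Split result: 'dv', 'wli', 'sjhy'
Number of parts: 3


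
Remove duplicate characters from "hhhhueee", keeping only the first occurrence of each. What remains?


Input: 'hhhhueee'
Operation: keep first occurrence of each character
Scan: s[0]='h' new -> keep; s[1]='h' seen -> skip; s[2]='h' seen -> skip; s[3]='h' seen -> skip; s[4]='u' new -> keep; s[5]='e' new -> keep; s[6]='e' seen -> skip; s[7]='e' seen -> skip
Result: hue


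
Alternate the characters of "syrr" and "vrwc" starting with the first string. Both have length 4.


String 1: 'syrr'
String 2: 'vrwc'
Operation: alternate characters
Pairs: 's'+'v', 'y'+'r', 'r'+'w', 'r'+'c'
Result: svyrrwrc


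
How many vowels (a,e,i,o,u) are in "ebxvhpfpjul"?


Input string: 'ebxvhpfpjul'
Operation: count vowels (a, e, i, o, u)
Scan: s[0]='e' (vowel), s[1]='b', s[2]='x', s[3]='v', s[4]='h', s[5]='p', s[6]='f', s[7]='p', s[8]='j', s[9]='u' (vowel), s[10]='l'
Vowels found: 2
Result: 2


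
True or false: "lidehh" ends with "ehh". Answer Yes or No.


Input string: 'lidehh'
Suffix to check: 'ehh'
Last 3 characters of input: 'ehh'
Match: True
Result: Yes


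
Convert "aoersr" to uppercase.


Input string: 'aoersr'
Operation: convert each letter to uppercase
Mapping: 'a'->'A', 'o'->'O', 'e'->'E', 'r'->'R', 's'->'S', 'r'->'R'
Result: AOERSR


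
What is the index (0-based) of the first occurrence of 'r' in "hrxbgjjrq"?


Input string: 'hrxbgjjrq'
Target: 'r'
Scanning left to right: s[0]='h', s[1]='r'
First match at index: 1


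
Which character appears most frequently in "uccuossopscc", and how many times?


Input: 'uccuossopscc'
Operation: tally each character
Counts: 'c':4, 'o':2, 'p':1, 's':3, 'u':2
Maximum: 'c' appears 4 times


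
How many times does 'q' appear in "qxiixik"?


Input string: 'qxiixik'
Target character: 'q'
Scan each position: s[0]='q'
Matches found at indices: 0
Total: 1


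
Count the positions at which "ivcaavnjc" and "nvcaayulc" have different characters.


String 1: 'ivcaavnjc'
String 2: 'nvcaayulc'
Compare each position: pos 0: 'i'!='n', pos 1: 'v'=='v', pos 2: 'c'=='c', pos 3: 'a'=='a', pos 4: 'a'=='a', pos 5: 'v'!='y', pos 6: 'n'!='u', pos 7: 'j'!='l', pos 8: 'c'=='c'
Differing positions: 4
Hamming distance: 4


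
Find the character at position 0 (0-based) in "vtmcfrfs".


Input string: 'vtmcfrfs'
Operation: get character at index 0
Index mapping: s[0]='v'
Result: 'v'


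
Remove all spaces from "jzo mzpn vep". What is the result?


Input string: 'jzo mzpn vep'
Operation: remove all spaces
Words: 'jzo', 'mzpn', 'vep'
Join without spaces: jzomzpnvep


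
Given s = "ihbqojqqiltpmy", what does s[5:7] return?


Input string: 'ihbqojqqiltpmy'
Operation: slice [5:7]
Extract characters: s[5]='j', s[6]='q'
Result: jq


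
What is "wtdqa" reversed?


Input string: 'wtdqa'
Operation: reverse character order
Original order: 'w' -> 't' -> 'd' -> 'q' -> 'a'
Reversed order: 'a' -> 'q' -> 'd' -> 't' -> 'w'
Result: aqdtw


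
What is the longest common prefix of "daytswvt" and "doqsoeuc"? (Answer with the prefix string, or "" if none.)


String 1: 'daytswvt'
String 2: 'doqsoeuc'
Compare position by position:
pos 0: 'd' vs 'd' match
pos 1: 'a' vs 'o' differ -> stop
Longest common prefix: "d" (length 1)


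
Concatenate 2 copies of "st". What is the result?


Input string: 'st'
Operation: repeat 2 times
Concatenation: 'st' + 'st'
Result: stst


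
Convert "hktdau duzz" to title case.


Input string: 'hktdau duzz'
Operation: capitalize first letter of each word
Word transformations: 'hktdau'->'Hktdau', 'duzz'->'Duzz'
Result: Hktdau Duzz


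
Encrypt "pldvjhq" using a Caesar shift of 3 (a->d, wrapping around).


Input: 'pldvjhq', shift = 3
Operation: for each letter, (position + 3) mod 26
Mapping: 'p'(15+3=18)->'s', 'l'(11+3=14)->'o', 'd'(3+3=6)->'g', 'v'(21+3=24)->'y', 'j'(9+3=12)->'m', 'h'(7+3=10)->'k', 'q'(16+3=19)->'t'
Result: sogymkt


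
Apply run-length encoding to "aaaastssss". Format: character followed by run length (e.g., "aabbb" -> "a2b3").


Input: 'aaaastssss'
Operation: identify consecutive runs
Runs: 'aaaa' -> a4, 's' -> s1, 't' -> t1, 'ssss' -> s4
Encoded: a4s1t1s4


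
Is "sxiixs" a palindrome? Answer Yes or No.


Input string: 'sxiixs'
Reversed: 'sxiixs'
Compare pairs: s[0]='s' vs s[5]='s' (match), s[1]='x' vs s[4]='x' (match), s[2]='i' vs s[3]='i' (match)
Palindrome: Yes


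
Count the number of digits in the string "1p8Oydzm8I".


Input string: '1p8Oydzm8I'
Operation: count digit characters (0-9)
Scan: '1'(digit), 'p', '8'(digit), 'O', 'y', 'd', 'z', 'm', '8'(digit), 'I'
Digits found: 3
Result: 3


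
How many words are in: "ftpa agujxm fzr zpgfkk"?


Input string: 'ftpa agujxm fzr zpgfkk'
Operation: split by spaces
Words found: 'ftpa', 'agujxm', 'fzr', 'zpgfkk'
Word count: 4


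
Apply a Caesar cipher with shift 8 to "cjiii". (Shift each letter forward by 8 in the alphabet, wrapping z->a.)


Input: 'cjiii', shift = 8
Operation: for each letter, (position + 8) mod 26
Mapping: 'c'(2+8=10)->'k', 'j'(9+8=17)->'r', 'i'(8+8=16)->'q', 'i'(8+8=16)->'q', 'i'(8+8=16)->'q'
Result: krqqq


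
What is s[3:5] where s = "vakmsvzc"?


Input string: 'vakmsvzc'
Operation: slice [3:5]
Extract characters: s[3]='m', s[4]='s'
Result: ms


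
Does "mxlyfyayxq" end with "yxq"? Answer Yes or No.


Input string: 'mxlyfyayxq'
Suffix to check: 'yxq'
Last 3 characters of input: 'yxq'
Match: True
Result: Yes


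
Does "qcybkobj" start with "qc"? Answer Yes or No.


Input string: 'qcybkobj'
Prefix to check: 'qc'
First 2 characters of input: 'qc'
Match: True
Result: Yes


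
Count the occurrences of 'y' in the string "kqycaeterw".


Input string: 'kqycaeterw'
Target character: 'y'
Scan each position: s[2]='y'
Matches found at indices: 2
Total: 1


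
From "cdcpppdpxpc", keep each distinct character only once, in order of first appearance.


Input: 'cdcpppdpxpc'
Operation: keep first occurrence of each character
Scan: s[0]='c' new -> keep; s[1]='d' new -> keep; s[2]='c' seen -> skip; s[3]='p' new -> keep; s[4]='p' seen -> skip; s[5]='p' seen -> skip; s[6]='d' seen -> skip; s[7]='p' seen -> skip; s[8]='x' new -> keep; s[9]='p' seen -> skip; s[10]='c' seen -> skip
Result: cdpx


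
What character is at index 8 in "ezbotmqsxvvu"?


Input string: 'ezbotmqsxvvu'
Operation: get character at index 8
Index mapping: s[0]='e', s[1]='z', s[2]='b', s[3]='o', s[4]='t', s[5]='m', s[6]='q', s[7]='s', s[8]='x'
Result: 'x'


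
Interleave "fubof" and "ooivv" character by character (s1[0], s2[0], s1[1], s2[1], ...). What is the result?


String 1: 'fubof'
String 2: 'ooivv'
Operation: alternate characters
Pairs: 'f'+'o', 'u'+'o', 'b'+'i', 'o'+'v', 'f'+'v'
Result: fouobiovfv


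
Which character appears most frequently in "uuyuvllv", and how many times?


Input: 'uuyuvllv'
Operation: tally each character
Counts: 'l':2, 'u':3, 'v':2, 'y':1
Maximum: 'u' appears 3 times


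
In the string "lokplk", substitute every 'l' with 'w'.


Input string: 'lokplk'
Operation: replace 'l' with 'w'
Positions of 'l': 0, 4
After replacement: wokpwk


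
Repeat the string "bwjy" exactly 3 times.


Input string: 'bwjy'
Operation: repeat 3 times
Concatenation: 'bwjy' + 'bwjy' + 'bwjy'
Result: bwjybwjybwjy


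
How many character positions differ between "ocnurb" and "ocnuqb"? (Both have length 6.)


String 1: 'ocnurb'
String 2: 'ocnuqb'
Compare each position: pos 0: 'o'=='o', pos 1: 'c'=='c', pos 2: 'n'=='n', pos 3: 'u'=='u', pos 4: 'r'!='q', pos 5: 'b'=='b'
Differing positions: 1
Hamming distance: 1


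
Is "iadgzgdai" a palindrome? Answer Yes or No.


Input string: 'iadgzgdai'
Reversed: 'iadgzgdai'
Compare pairs: s[0]='i' vs s[8]='i' (match), s[1]='a' vs s[7]='a' (match), s[2]='d' vs s[6]='d' (match), s[3]='g' vs s[5]='g' (match)
Palindrome: Yes


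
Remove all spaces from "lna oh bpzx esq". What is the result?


Input string: 'lna oh bpzx esq'
Operation: remove all spaces
Words: 'lna', 'oh', 'bpzx', 'esq'
Join without spaces: lnaohbpzxesq


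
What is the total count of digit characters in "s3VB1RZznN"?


Input string: 's3VB1RZznN'
Operation: count digit characters (0-9)
Scan: 's', '3'(digit), 'V', 'B', '1'(digit), 'R', 'Z', 'z', 'n', 'N'
Digits found: 2
Result: 2


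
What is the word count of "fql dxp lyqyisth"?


Input string: 'fql dxp lyqyisth'
Operation: split by spaces
Words found: 'fql', 'dxp', 'lyqyisth'
Word count: 3


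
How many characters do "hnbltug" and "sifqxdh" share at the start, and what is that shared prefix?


String 1: 'hnbltug'
String 2: 'sifqxdh'
Compare position by position:
pos 0: 'h' vs 's' differ -> stop
Longest common prefix: "" (length 0)


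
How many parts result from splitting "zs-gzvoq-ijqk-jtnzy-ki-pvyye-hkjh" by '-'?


Input string: 'zs-gzvoq-ijqk-jtnzy-ki-pvyye-hkjh'
Delimiter: '-'
Split result: 'zs', 'gzvoq', 'ijqk', 'jtnzy', 'ki', 'pvyye', 'hkjh'
Number of parts: 7


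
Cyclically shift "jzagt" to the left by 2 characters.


Input: 'jzagt', shift = 2
Operation: split at index 2 and swap parts
Front part s[0:2] = 'jz'
Back part s[2:] = 'agt'
Rotated = back + front = 'agt' + 'jz'
Result: agtjz


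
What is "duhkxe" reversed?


Input string: 'duhkxe'
Operation: reverse character order
Original order: 'd' -> 'u' -> 'h' -> 'k' -> 'x' -> 'e'
Reversed order: 'e' -> 'x' -> 'k' -> 'h' -> 'u' -> 'd'
Result: exkhud


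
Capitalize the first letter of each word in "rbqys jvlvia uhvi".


Input string: 'rbqys jvlvia uhvi'
Operation: capitalize first letter of each word
Word transformations: 'rbqys'->'Rbqys', 'jvlvia'->'Jvlvia', 'uhvi'->'Uhvi'
Result: Rbqys Jvlvia Uhvi


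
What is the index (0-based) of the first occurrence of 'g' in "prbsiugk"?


Input string: 'prbsiugk'
Target: 'g'
Scanning left to right: s[0]='p', s[1]='r', s[2]='b', s[3]='s', s[4]='i', s[5]='u', s[6]='g'
First match at index: 6


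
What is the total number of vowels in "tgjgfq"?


Input string: 'tgjgfq'
Operation: count vowels (a, e, i, o, u)
Scan: s[0]='t', s[1]='g', s[2]='j', s[3]='g', s[4]='f', s[5]='q'
Vowels found: 0
Result: 0


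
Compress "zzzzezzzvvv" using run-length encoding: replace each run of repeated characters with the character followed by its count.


Input: 'zzzzezzzvvv'
Operation: identify consecutive runs
Runs: 'zzzz' -> z4, 'e' -> e1, 'zzz' -> z3, 'vvv' -> v3
Encoded: z4e1z3v3


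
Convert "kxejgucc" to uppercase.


Input string: 'kxejgucc'
Operation: convert each letter to uppercase
Mapping: 'k'->'K', 'x'->'X', 'e'->'E', 'j'->'J', 'g'->'G', 'u'->'U', 'c'->'C', 'c'->'C'
Result: KXEJGUCC


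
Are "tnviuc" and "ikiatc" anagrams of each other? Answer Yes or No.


String 1: 'tnviuc' -> sorted: 'cintuv'
String 2: 'ikiatc' -> sorted: 'aciikt'
Compare sorted forms: 'cintuv' != 'aciikt'
Anagram: No


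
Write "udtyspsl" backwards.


Input string: 'udtyspsl'
Operation: reverse character order
Original order: 'u' -> 'd' -> 't' -> 'y' -> 's' -> 'p' -> 's' -> 'l'
Reversed order: 'l' -> 's' -> 'p' -> 's' -> 'y' -> 't' -> 'd' -> 'u'
Result: lspsytdu


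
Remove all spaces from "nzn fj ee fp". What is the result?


Input string: 'nzn fj ee fp'
Operation: remove all spaces
Words: 'nzn', 'fj', 'ee', 'fp'
Join without spaces: nznfjeefp


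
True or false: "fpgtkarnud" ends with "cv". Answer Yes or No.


Input string: 'fpgtkarnud'
Suffix to check: 'cv'
Last 2 characters of input: 'ud'
Match: False
Result: No


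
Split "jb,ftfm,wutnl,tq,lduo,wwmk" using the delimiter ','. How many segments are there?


Input string: 'jb,ftfm,wutnl,tq,lduo,wwmk'
Delimiter: ','
Split result: 'jb', 'ftfm', 'wutnl', 'tq', 'lduo', 'wwmk'
Number of parts: 6


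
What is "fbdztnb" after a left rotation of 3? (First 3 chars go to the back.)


Input: 'fbdztnb', shift = 3
Operation: split at index 3 and swap parts
Front part s[0:3] = 'fbd'
Back part s[3:] = 'ztnb'
Rotated = back + front = 'ztnb' + 'fbd'
Result: ztnbfbd


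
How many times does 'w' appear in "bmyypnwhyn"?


Input string: 'bmyypnwhyn'
Target character: 'w'
Scan each position: s[6]='w'
Matches found at indices: 6
Total: 1


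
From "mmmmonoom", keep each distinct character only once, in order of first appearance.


Input: 'mmmmonoom'
Operation: keep first occurrence of each character
Scan: s[0]='m' new -> keep; s[1]='m' seen -> skip; s[2]='m' seen -> skip; s[3]='m' seen -> skip; s[4]='o' new -> keep; s[5]='n' new -> keep; s[6]='o' seen -> skip; s[7]='o' seen -> skip; s[8]='m' seen -> skip
Result: mon


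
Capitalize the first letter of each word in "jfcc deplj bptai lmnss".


Input string: 'jfcc deplj bptai lmnss'
Operation: capitalize first letter of each word
Word transformations: 'jfcc'->'Jfcc', 'deplj'->'Deplj', 'bptai'->'Bptai', 'lmnss'->'Lmnss'
Result: Jfcc Deplj Bptai Lmnss


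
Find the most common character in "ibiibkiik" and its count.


Input: 'ibiibkiik'
Operation: tally each character
Counts: 'b':2, 'i':5, 'k':2
Maximum: 'i' appears 5 times


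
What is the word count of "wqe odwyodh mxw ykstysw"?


Input string: 'wqe odwyodh mxw ykstysw'
Operation: split by spaces
Words found: 'wqe', 'odwyodh', 'mxw', 'ykstysw'
Word count: 4


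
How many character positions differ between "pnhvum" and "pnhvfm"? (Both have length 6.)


String 1: 'pnhvum'
String 2: 'pnhvfm'
Compare each position: pos 0: 'p'=='p', pos 1: 'n'=='n', pos 2: 'h'=='h', pos 3: 'v'=='v', pos 4: 'u'!='f', pos 5: 'm'=='m'
Differing positions: 1
Hamming distance: 1


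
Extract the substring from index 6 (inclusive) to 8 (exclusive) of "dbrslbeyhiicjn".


Input string: 'dbrslbeyhiicjn'
Operation: slice [6:8]
Extract characters: s[6]='e', s[7]='y'
Result: ey


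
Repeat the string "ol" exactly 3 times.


Input string: 'ol'
Operation: repeat 3 times
Concatenation: 'ol' + 'ol' + 'ol'
Result: ololol


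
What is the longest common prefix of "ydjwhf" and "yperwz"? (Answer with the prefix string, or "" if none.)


String 1: 'ydjwhf'
String 2: 'yperwz'
Compare position by position:
pos 0: 'y' vs 'y' match
pos 1: 'd' vs 'p' differ -> stop
Longest common prefix: "y" (length 1)


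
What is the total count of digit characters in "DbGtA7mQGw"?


Input string: 'DbGtA7mQGw'
Operation: count digit characters (0-9)
Scan: 'D', 'b', 'G', 't', 'A', '7'(digit), 'm', 'Q', 'G', 'w'
Digits found: 1
Result: 1


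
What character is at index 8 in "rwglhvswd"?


Input string: 'rwglhvswd'
Operation: get character at index 8
Index mapping: s[0]='r', s[1]='w', s[2]='g', s[3]='l', s[4]='h', s[5]='v', s[6]='s', s[7]='w', s[8]='d'
Result: 'd'


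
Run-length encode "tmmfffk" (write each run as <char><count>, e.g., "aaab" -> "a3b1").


Input: 'tmmfffk'
Operation: identify consecutive runs
Runs: 't' -> t1, 'mm' -> m2, 'fff' -> f3, 'k' -> k1
Encoded: t1m2f3k1


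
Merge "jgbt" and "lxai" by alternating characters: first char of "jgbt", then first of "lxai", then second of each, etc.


String 1: 'jgbt'
String 2: 'lxai'
Operation: alternate characters
Pairs: 'j'+'l', 'g'+'x', 'b'+'a', 't'+'i'
Result: jlgxbati


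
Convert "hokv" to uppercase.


Input string: 'hokv'
Operation: convert each letter to uppercase
Mapping: 'h'->'H', 'o'->'O', 'k'->'K', 'v'->'V'
Result: HOKV


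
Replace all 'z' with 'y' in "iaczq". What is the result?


Input string: 'iaczq'
Operation: replace 'z' with 'y'
Positions of 'z': 3
After replacement: iacyq


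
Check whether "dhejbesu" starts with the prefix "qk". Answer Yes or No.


Input string: 'dhejbesu'
Prefix to check: 'qk'
First 2 characters of input: 'dh'
Match: False
Result: No


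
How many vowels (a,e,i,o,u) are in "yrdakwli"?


Input string: 'yrdakwli'
Operation: count vowels (a, e, i, o, u)
Scan: s[0]='y', s[1]='r', s[2]='d', s[3]='a' (vowel), s[4]='k', s[5]='w', s[6]='l', s[7]='i' (vowel)
Vowels found: 2
Result: 2


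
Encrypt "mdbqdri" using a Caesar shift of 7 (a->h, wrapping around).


Input: 'mdbqdri', shift = 7
Operation: for each letter, (position + 7) mod 26
Mapping: 'm'(12+7=19)->'t', 'd'(3+7=10)->'k', 'b'(1+7=8)->'i', 'q'(16+7=23)->'x', 'd'(3+7=10)->'k', 'r'(17+7=24)->'y', 'i'(8+7=15)->'p'
Result: tkixkyp


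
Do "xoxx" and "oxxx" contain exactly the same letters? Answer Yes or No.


String 1: 'xoxx' -> sorted: 'oxxx'
String 2: 'oxxx' -> sorted: 'oxxx'
Compare sorted forms: 'oxxx' == 'oxxx'
Anagram: Yes


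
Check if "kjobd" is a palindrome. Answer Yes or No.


Input string: 'kjobd'
Reversed: 'dbojk'
Compare pairs: s[0]='k' vs s[4]='d' (mismatch), s[1]='j' vs s[3]='b' (mismatch)
Palindrome: No


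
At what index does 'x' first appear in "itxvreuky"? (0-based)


Input string: 'itxvreuky'
Target: 'x'
Scanning left to right: s[0]='i', s[1]='t', s[2]='x'
First match at index: 2


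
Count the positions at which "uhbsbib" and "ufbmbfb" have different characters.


String 1: 'uhbsbib'
String 2: 'ufbmbfb'
Compare each position: pos 0: 'u'=='u', pos 1: 'h'!='f', pos 2: 'b'=='b', pos 3: 's'!='m', pos 4: 'b'=='b', pos 5: 'i'!='f', pos 6: 'b'=='b'
Differing positions: 3
Hamming distance: 3


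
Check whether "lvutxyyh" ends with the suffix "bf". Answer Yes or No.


Input string: 'lvutxyyh'
Suffix to check: 'bf'
Last 2 characters of input: 'yh'
Match: False
Result: No


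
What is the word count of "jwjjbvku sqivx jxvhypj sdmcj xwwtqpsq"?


Input string: 'jwjjbvku sqivx jxvhypj sdmcj xwwtqpsq'
Operation: split by spaces
Words found: 'jwjjbvku', 'sqivx', 'jxvhypj', 'sdmcj', 'xwwtqpsq'
Word count: 5


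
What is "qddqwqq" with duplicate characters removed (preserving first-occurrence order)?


Input: 'qddqwqq'
Operation: keep first occurrence of each character
Scan: s[0]='q' new -> keep; s[1]='d' new -> keep; s[2]='d' seen -> skip; s[3]='q' seen -> skip; s[4]='w' new -> keep; s[5]='q' seen -> skip; s[6]='q' seen -> skip
Result: qdw


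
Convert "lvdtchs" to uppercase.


Input string: 'lvdtchs'
Operation: convert each letter to uppercase
Mapping: 'l'->'L', 'v'->'V', 'd'->'D', 't'->'T', 'c'->'C', 'h'->'H', 's'->'S'
Result: LVDTCHS


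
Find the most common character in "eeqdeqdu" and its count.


Input: 'eeqdeqdu'
Operation: tally each character
Counts: 'd':2, 'e':3, 'q':2, 'u':1
Maximum: 'e' appears 3 times


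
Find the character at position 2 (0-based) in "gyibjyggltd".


Input string: 'gyibjyggltd'
Operation: get character at index 2
Index mapping: s[0]='g', s[1]='y', s[2]='i'
Result: 'i'


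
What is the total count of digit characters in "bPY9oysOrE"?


Input string: 'bPY9oysOrE'
Operation: count digit characters (0-9)
Scan: 'b', 'P', 'Y', '9'(digit), 'o', 'y', 's', 'O', 'r', 'E'
Digits found: 1
Result: 1


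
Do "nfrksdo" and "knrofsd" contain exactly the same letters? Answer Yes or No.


String 1: 'nfrksdo' -> sorted: 'dfknors'
String 2: 'knrofsd' -> sorted: 'dfknors'
Compare sorted forms: 'dfknors' == 'dfknors'
Anagram: Yes


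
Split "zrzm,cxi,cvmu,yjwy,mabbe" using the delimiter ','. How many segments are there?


Input string: 'zrzm,cxi,cvmu,yjwy,mabbe'
Delimiter: ','
Split result: 'zrzm', 'cxi', 'cvmu', 'yjwy', 'mabbe'
Number of parts: 5


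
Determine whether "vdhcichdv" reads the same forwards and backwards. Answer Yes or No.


Input string: 'vdhcichdv'
Reversed: 'vdhcichdv'
Compare pairs: s[0]='v' vs s[8]='v' (match), s[1]='d' vs s[7]='d' (match), s[2]='h' vs s[6]='h' (match), s[3]='c' vs s[5]='c' (match)
Palindrome: Yes


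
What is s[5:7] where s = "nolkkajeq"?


Input string: 'nolkkajeq'
Operation: slice [5:7]
Extract characters: s[5]='a', s[6]='j'
Result: aj


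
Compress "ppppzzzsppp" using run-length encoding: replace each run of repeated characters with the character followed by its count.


Input: 'ppppzzzsppp'
Operation: identify consecutive runs
Runs: 'pppp' -> p4, 'zzz' -> z3, 's' -> s1, 'ppp' -> p3
Encoded: p4z3s1p3


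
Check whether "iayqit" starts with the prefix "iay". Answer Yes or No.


Input string: 'iayqit'
Prefix to check: 'iay'
First 3 characters of input: 'iay'
Match: True
Result: Yes


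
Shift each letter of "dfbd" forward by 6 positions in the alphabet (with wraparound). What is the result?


Input: 'dfbd', shift = 6
Operation: for each letter, (position + 6) mod 26
Mapping: 'd'(3+6=9)->'j', 'f'(5+6=11)->'l', 'b'(1+6=7)->'h', 'd'(3+6=9)->'j'
Result: jlhj


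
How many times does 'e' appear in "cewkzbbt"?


Input string: 'cewkzbbt'
Target character: 'e'
Scan each position: s[1]='e'
Matches found at indices: 1
Total: 1


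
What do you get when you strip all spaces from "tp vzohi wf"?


Input string: 'tp vzohi wf'
Operation: remove all spaces
Words: 'tp', 'vzohi', 'wf'
Join without spaces: tpvzohiwf


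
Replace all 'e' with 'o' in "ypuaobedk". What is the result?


Input string: 'ypuaobedk'
Operation: replace 'e' with 'o'
Positions of 'e': 6
After replacement: ypuaobodk


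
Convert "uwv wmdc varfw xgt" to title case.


Input string: 'uwv wmdc varfw xgt'
Operation: capitalize first letter of each word
Word transformations: 'uwv'->'Uwv', 'wmdc'->'Wmdc', 'varfw'->'Varfw', 'xgt'->'Xgt'
Result: Uwv Wmdc Varfw Xgt


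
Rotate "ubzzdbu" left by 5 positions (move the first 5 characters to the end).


Input: 'ubzzdbu', shift = 5
Operation: split at index 5 and swap parts
Front part s[0:5] = 'ubzzd'
Back part s[5:] = 'bu'
Rotated = back + front = 'bu' + 'ubzzd'
Result: buubzzd


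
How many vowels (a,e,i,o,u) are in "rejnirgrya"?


Input string: 'rejnirgrya'
Operation: count vowels (a, e, i, o, u)
Scan: s[0]='r', s[1]='e' (vowel), s[2]='j', s[3]='n', s[4]='i' (vowel), s[5]='r', s[6]='g', s[7]='r', s[8]='y', s[9]='a' (vowel)
Vowels found: 3
Result: 3


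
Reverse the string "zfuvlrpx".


Input string: 'zfuvlrpx'
Operation: reverse character order
Original order: 'z' -> 'f' -> 'u' -> 'v' -> 'l' -> 'r' -> 'p' -> 'x'
Reversed order: 'x' -> 'p' -> 'r' -> 'l' -> 'v' -> 'u' -> 'f' -> 'z'
Result: xprlvufz


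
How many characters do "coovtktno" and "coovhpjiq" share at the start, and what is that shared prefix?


String 1: 'coovtktno'
String 2: 'coovhpjiq'
Compare position by position:
pos 0: 'c' vs 'c' match
pos 1: 'o' vs 'o' match
pos 2: 'o' vs 'o' match
pos 3: 'v' vs 'v' match
pos 4: 't' vs 'h' differ -> stop
Longest common prefix: "coov" (length 4)


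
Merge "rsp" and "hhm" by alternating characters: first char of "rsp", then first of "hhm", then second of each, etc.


String 1: 'rsp'
String 2: 'hhm'
Operation: alternate characters
Pairs: 'r'+'h', 's'+'h', 'p'+'m'
Result: rhshpm


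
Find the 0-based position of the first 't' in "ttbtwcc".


Input string: 'ttbtwcc'
Target: 't'
Scanning left to right: s[0]='t'
First match at index: 0


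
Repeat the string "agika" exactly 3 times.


Input string: 'agika'
Operation: repeat 3 times
Concatenation: 'agika' + 'agika' + 'agika'
Result: agikaagikaagika


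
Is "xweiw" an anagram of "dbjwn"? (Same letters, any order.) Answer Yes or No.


String 1: 'dbjwn' -> sorted: 'bdjnw'
String 2: 'xweiw' -> sorted: 'eiwwx'
Compare sorted forms: 'bdjnw' != 'eiwwx'
Anagram: No


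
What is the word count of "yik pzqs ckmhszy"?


Input string: 'yik pzqs ckmhszy'
Operation: split by spaces
Words found: 'yik', 'pzqs', 'ckmhszy'
Word count: 3


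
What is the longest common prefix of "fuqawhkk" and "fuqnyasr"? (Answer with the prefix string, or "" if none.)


String 1: 'fuqawhkk'
String 2: 'fuqnyasr'
Compare position by position:
pos 0: 'f' vs 'f' match
pos 1: 'u' vs 'u' match
pos 2: 'q' vs 'q' match
pos 3: 'a' vs 'n' differ -> stop
Longest common prefix: "fuq" (length 3)


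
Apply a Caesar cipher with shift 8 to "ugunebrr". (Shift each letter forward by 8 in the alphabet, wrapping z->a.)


Input: 'ugunebrr', shift = 8
Operation: for each letter, (position + 8) mod 26
Mapping: 'u'(20+8=28, 28 mod 26=2)->'c', 'g'(6+8=14)->'o', 'u'(20+8=28, 28 mod 26=2)->'c', 'n'(13+8=21)->'v', 'e'(4+8=12)->'m', 'b'(1+8=9)->'j', 'r'(17+8=25)->'z', 'r'(17+8=25)->'z'
Result: cocvmjzz


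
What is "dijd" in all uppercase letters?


Input string: 'dijd'
Operation: convert each letter to uppercase
Mapping: 'd'->'D', 'i'->'I', 'j'->'J', 'd'->'D'
Result: DIJD


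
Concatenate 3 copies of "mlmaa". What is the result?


Input string: 'mlmaa'
Operation: repeat 3 times
Concatenation: 'mlmaa' + 'mlmaa' + 'mlmaa'
Result: mlmaamlmaamlmaa


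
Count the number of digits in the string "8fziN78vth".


Input string: '8fziN78vth'
Operation: count digit characters (0-9)
Scan: '8'(digit), 'f', 'z', 'i', 'N', '7'(digit), '8'(digit), 'v', 't', 'h'
Digits found: 3
Result: 3


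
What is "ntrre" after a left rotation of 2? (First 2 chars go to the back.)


Input: 'ntrre', shift = 2
Operation: split at index 2 and swap parts
Front part s[0:2] = 'nt'
Back part s[2:] = 'rre'
Rotated = back + front = 'rre' + 'nt'
Result: rrent


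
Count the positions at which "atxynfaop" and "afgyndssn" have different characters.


String 1: 'atxynfaop'
String 2: 'afgyndssn'
Compare each position: pos 0: 'a'=='a', pos 1: 't'!='f', pos 2: 'x'!='g', pos 3: 'y'=='y', pos 4: 'n'=='n', pos 5: 'f'!='d', pos 6: 'a'!='s', pos 7: 'o'!='s', pos 8: 'p'!='n'
Differing positions: 6
Hamming distance: 6


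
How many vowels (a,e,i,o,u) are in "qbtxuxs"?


Input string: 'qbtxuxs'
Operation: count vowels (a, e, i, o, u)
Scan: s[0]='q', s[1]='b', s[2]='t', s[3]='x', s[4]='u' (vowel), s[5]='x', s[6]='s'
Vowels found: 1
Result: 1


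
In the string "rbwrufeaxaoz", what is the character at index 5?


Input string: 'rbwrufeaxaoz'
Operation: get character at index 5
Index mapping: s[0]='r', s[1]='b', s[2]='w', s[3]='r', s[4]='u', s[5]='f'
Result: 'f'


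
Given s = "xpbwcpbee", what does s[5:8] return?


Input string: 'xpbwcpbee'
Operation: slice [5:8]
Extract characters: s[5]='p', s[6]='b', s[7]='e'
Result: pbe


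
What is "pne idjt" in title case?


Input string: 'pne idjt'
Operation: capitalize first letter of each word
Word transformations: 'pne'->'Pne', 'idjt'->'Idjt'
Result: Pne Idjt


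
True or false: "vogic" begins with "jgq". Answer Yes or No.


Input string: 'vogic'
Prefix to check: 'jgq'
First 3 characters of input: 'vog'
Match: False
Result: No


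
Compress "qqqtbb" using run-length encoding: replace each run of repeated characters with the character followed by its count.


Input: 'qqqtbb'
Operation: identify consecutive runs
Runs: 'qqq' -> q3, 't' -> t1, 'bb' -> b2
Encoded: q3t1b2


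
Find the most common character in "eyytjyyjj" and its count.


Input: 'eyytjyyjj'
Operation: tally each character
Counts: 'e':1, 'j':3, 't':1, 'y':4
Maximum: 'y' appears 4 times
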